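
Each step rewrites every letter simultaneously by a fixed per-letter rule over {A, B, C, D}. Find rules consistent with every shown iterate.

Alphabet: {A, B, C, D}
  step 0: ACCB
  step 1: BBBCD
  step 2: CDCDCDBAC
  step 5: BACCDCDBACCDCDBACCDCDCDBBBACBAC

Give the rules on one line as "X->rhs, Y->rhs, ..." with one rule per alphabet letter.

A->B, B->CD, C->B, D->AC

  step 1 ⇒ step 2: BBBCD ⇒ CD·CD·CD·B·AC
    B ↦ CD
    C ↦ B
    D ↦ AC
  step 0 ⇒ step 1: ACCB ⇒ B·B·B·CD
    A ↦ B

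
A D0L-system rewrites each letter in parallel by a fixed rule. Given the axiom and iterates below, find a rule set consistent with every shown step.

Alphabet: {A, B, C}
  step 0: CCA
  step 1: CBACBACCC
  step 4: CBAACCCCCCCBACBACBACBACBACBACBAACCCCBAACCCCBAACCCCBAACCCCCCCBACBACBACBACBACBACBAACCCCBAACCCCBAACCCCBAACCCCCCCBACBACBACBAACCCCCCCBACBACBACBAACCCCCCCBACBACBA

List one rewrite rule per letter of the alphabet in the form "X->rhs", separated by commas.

A->CCC, B->A, C->CBA

  step 0 ⇒ step 1: CCA ⇒ CBA·CBA·CCC
    A ↦ CCC
    C ↦ CBA
    B ↦ A  (constrained at step 1)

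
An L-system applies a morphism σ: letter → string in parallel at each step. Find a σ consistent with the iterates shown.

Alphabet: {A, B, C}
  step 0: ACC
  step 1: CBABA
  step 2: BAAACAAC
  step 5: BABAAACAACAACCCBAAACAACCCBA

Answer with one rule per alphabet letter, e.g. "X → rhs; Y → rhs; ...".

A->C, B->AA, C->BA

  step 1 ⇒ step 2: CBABA ⇒ BA·AA·C·AA·C
    A ↦ C
    B ↦ AA
    C ↦ BA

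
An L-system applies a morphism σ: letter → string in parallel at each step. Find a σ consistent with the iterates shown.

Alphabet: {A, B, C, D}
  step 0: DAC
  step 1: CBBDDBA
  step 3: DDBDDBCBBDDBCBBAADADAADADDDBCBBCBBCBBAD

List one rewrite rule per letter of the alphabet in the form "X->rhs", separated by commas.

A->DDB, B->AD, C->A, D->CBB

  step 0 ⇒ step 1: DAC ⇒ CBB·DDB·A
    A ↦ DDB
    C ↦ A
    D ↦ CBB
    B ↦ AD  (constrained at step 1)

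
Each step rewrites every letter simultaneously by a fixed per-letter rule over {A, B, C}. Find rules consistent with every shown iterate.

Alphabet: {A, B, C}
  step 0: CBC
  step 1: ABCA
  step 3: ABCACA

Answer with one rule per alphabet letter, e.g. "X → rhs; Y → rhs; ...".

  step 0 ⇒ step 1: CBC ⇒ A·BC·A
    B ↦ BC
    C ↦ A
    A ↦ C  (constrained at step 1)

A->C, B->BC, C->A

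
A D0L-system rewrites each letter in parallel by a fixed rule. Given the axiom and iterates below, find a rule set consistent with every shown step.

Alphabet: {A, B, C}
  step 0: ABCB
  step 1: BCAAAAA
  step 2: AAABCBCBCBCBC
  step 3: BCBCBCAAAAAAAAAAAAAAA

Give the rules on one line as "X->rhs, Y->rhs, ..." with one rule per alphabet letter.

  step 2 ⇒ step 3: AAABCBCBCBCBC ⇒ BC·BC·BC·AA·A·AA·A·AA·A·AA·A·AA·A
    A ↦ BC
    B ↦ AA
    C ↦ A

A->BC, B->AA, C->A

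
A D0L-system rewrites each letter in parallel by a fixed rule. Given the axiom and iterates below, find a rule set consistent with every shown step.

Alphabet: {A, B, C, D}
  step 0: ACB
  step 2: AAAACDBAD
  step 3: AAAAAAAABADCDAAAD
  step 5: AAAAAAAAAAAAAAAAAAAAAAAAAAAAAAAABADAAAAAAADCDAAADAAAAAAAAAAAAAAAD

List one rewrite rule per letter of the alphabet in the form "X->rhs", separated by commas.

A->AA, B->CD, C->B, D->AD

  step 2 ⇒ step 3: AAAACDBAD ⇒ AA·AA·AA·AA·B·AD·CD·AA·AD
    A ↦ AA
    B ↦ CD
    C ↦ B
    D ↦ AD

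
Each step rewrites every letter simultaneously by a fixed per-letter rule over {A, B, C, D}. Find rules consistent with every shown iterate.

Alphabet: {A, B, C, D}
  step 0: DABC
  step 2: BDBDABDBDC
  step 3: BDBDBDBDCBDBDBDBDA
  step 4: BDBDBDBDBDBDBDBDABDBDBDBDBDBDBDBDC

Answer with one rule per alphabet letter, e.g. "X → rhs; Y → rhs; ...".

  step 3 ⇒ step 4: BDBDBDBDCBDBDBDBDA ⇒ BD·BD·BD·BD·BD·BD·BD·BD·A·BD·BD·BD·BD·BD·BD·BD·BD·C
    A ↦ C
    B ↦ BD
    C ↦ A
    D ↦ BD

A->C, B->BD, C->A, D->BD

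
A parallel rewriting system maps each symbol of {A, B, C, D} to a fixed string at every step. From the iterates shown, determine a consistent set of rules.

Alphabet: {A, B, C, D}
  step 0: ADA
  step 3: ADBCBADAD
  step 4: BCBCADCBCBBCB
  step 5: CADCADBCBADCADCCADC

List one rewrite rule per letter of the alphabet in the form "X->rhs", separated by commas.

  step 4 ⇒ step 5: BCBCADCBCBBCB ⇒ C·AD·C·AD·B·CB·AD·C·AD·C·C·AD·C
    A ↦ B
    B ↦ C
    C ↦ AD
    D ↦ CB

A->B, B->C, C->AD, D->CB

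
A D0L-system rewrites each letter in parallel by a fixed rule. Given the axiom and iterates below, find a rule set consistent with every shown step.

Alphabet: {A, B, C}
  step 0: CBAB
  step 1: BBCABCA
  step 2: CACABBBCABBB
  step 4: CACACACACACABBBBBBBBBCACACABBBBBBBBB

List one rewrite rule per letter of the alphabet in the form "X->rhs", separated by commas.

A->B, B->CA, C->BB

  step 1 ⇒ step 2: BBCABCA ⇒ CA·CA·BB·B·CA·BB·B
    A ↦ B
    B ↦ CA
    C ↦ BB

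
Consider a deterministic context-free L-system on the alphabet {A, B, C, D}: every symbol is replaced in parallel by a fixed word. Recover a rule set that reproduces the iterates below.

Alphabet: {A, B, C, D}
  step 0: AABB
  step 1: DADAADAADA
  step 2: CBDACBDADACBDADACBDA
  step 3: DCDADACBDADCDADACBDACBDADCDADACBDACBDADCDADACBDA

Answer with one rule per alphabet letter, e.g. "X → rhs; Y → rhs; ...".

A->DA, B->ADA, C->DCD, D->CB

  step 2 ⇒ step 3: CBDACBDADACBDADACBDA ⇒ DCD·ADA·CB·DA·DCD·ADA·CB·DA·CB·DA·DCD·ADA·CB·DA·CB·DA·DCD·ADA·CB·DA
    A ↦ DA
    B ↦ ADA
    C ↦ DCD
    D ↦ CB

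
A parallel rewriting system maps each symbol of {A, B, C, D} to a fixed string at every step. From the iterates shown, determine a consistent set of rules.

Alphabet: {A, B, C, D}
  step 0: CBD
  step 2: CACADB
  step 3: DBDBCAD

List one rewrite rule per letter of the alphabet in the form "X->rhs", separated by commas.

  step 2 ⇒ step 3: CACADB ⇒ D·B·D·B·CA·D
    A ↦ B
    B ↦ D
    C ↦ D
    D ↦ CA

A->B, B->D, C->D, D->CA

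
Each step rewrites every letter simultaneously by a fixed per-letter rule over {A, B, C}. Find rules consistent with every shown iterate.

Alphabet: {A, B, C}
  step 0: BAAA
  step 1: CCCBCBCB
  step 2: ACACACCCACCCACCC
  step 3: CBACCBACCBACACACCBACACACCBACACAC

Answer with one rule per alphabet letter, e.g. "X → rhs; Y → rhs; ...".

  step 2 ⇒ step 3: ACACACCCACCCACCC ⇒ CB·AC·CB·AC·CB·AC·AC·AC·CB·AC·AC·AC·CB·AC·AC·AC
    A ↦ CB
    C ↦ AC
  step 0 ⇒ step 1: BAAA ⇒ CC·CB·CB·CB
    B ↦ CC

A->CB, B->CC, C->AC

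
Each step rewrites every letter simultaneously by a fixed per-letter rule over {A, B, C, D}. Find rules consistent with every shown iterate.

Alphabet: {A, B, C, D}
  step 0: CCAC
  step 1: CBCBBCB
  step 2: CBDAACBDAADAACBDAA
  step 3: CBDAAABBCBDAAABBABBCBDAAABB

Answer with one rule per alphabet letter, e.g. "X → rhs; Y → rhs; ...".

  step 2 ⇒ step 3: CBDAACBDAADAACBDAA ⇒ CB·DAA·A·B·B·CB·DAA·A·B·B·A·B·B·CB·DAA·A·B·B
    A ↦ B
    B ↦ DAA
    C ↦ CB
    D ↦ A

A->B, B->DAA, C->CB, D->A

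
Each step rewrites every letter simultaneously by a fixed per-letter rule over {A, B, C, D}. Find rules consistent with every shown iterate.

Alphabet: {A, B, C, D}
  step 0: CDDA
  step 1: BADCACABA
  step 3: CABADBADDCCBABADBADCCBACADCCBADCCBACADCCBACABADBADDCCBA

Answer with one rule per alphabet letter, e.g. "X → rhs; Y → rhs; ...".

A->BA, B->DCC, C->BAD, D->CA

  step 0 ⇒ step 1: CDDA ⇒ BAD·CA·CA·BA
    A ↦ BA
    C ↦ BAD
    D ↦ CA
    B ↦ DCC  (constrained at step 1)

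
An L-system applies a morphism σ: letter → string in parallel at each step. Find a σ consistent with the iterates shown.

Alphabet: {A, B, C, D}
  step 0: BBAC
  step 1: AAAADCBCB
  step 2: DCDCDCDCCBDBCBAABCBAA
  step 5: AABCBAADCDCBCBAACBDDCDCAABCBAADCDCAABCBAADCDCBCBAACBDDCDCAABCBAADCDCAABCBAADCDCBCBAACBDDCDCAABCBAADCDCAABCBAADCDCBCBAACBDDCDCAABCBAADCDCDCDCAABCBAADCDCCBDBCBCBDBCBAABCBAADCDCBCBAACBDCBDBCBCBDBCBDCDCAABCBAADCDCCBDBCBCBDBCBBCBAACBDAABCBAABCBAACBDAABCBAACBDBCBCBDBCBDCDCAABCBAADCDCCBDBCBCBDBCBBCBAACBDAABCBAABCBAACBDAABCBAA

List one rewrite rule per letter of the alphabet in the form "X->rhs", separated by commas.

A->DC, B->AA, C->BCB, D->CBD

  step 1 ⇒ step 2: AAAADCBCB ⇒ DC·DC·DC·DC·CBD·BCB·AA·BCB·AA
    A ↦ DC
    B ↦ AA
    C ↦ BCB
    D ↦ CBD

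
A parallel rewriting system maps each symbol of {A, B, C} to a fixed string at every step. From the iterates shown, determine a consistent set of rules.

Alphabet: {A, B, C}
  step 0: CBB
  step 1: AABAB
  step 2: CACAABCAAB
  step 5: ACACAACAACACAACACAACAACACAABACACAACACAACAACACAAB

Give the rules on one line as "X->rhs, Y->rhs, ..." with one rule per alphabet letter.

A->CA, B->AB, C->A

  step 1 ⇒ step 2: AABAB ⇒ CA·CA·AB·CA·AB
    A ↦ CA
    B ↦ AB
  step 0 ⇒ step 1: CBB ⇒ A·AB·AB
    C ↦ A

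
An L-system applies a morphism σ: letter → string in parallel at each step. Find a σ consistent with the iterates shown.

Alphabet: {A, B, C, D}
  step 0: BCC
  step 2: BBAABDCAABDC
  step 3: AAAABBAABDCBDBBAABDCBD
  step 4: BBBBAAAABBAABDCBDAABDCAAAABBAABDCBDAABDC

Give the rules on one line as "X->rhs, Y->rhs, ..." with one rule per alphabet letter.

A->B, B->AA, C->BD, D->BDC

  step 3 ⇒ step 4: AAAABBAABDCBDBBAABDCBD ⇒ B·B·B·B·AA·AA·B·B·AA·BDC·BD·AA·BDC·AA·AA·B·B·AA·BDC·BD·AA·BDC
    A ↦ B
    B ↦ AA
    C ↦ BD
    D ↦ BDC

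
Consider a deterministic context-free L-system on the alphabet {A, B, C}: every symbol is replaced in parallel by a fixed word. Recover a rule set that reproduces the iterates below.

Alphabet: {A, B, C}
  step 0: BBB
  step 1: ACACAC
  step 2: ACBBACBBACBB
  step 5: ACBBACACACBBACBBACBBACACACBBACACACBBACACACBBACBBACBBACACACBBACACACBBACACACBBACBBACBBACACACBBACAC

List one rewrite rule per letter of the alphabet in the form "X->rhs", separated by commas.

A->AC, B->AC, C->BB

  step 1 ⇒ step 2: ACACAC ⇒ AC·BB·AC·BB·AC·BB
    A ↦ AC
    C ↦ BB
  step 0 ⇒ step 1: BBB ⇒ AC·AC·AC
    B ↦ AC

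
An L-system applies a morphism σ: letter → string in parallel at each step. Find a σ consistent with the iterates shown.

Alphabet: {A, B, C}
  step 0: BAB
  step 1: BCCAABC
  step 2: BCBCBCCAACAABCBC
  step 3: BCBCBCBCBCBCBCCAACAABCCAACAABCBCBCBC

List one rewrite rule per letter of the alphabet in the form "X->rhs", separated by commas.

A->CAA, B->BC, C->BC

  step 2 ⇒ step 3: BCBCBCCAACAABCBC ⇒ BC·BC·BC·BC·BC·BC·BC·CAA·CAA·BC·CAA·CAA·BC·BC·BC·BC
    A ↦ CAA
    B ↦ BC
    C ↦ BC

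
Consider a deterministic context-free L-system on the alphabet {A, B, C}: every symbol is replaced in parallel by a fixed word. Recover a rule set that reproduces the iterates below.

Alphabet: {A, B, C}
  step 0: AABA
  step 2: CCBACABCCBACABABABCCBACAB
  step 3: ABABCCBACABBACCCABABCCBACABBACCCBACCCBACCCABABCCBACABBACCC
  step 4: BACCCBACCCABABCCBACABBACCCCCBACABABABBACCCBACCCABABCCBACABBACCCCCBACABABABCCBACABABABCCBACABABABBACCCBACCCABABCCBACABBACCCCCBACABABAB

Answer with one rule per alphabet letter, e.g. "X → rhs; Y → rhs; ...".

  step 3 ⇒ step 4: ABABCCBACABBACCCABABCCBACABBACCCBACCCBACCCABABCCBACABBACCC ⇒ BAC·CC·BAC·CC·AB·AB·CC·BAC·AB·BAC·CC·CC·BAC·AB·AB·AB·BAC·CC·BAC·CC·AB·AB·CC·BAC·AB·BAC·CC·CC·BAC·AB·AB·AB·CC·BAC·AB·AB·AB·CC·BAC·AB·AB·AB·BAC·CC·BAC·CC·AB·AB·CC·BAC·AB·BAC·CC·CC·BAC·AB·AB·AB
    A ↦ BAC
    B ↦ CC
    C ↦ AB

A->BAC, B->CC, C->AB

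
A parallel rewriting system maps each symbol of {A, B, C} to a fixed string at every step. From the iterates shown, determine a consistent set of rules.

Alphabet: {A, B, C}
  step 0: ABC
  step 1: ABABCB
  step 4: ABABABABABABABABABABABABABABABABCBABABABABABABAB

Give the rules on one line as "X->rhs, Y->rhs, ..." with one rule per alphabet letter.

  step 0 ⇒ step 1: ABC ⇒ AB·AB·CB
    A ↦ AB
    B ↦ AB
    C ↦ CB

A->AB, B->AB, C->CB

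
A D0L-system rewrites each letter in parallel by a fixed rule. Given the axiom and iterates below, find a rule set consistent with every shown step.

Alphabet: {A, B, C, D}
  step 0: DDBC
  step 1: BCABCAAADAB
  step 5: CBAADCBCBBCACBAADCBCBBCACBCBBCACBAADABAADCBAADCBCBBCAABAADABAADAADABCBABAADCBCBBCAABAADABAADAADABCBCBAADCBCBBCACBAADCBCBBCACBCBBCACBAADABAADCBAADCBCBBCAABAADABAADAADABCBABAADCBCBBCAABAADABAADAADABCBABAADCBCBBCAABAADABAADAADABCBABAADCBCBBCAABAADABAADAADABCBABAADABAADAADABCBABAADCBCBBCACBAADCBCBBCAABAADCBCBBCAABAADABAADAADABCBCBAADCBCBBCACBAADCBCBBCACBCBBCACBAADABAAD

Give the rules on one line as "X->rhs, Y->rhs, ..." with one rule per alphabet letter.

A->CB, B->AAD, C->AB, D->BCA

  step 0 ⇒ step 1: DDBC ⇒ BCA·BCA·AAD·AB
    B ↦ AAD
    C ↦ AB
    D ↦ BCA
    A ↦ CB  (constrained at step 1)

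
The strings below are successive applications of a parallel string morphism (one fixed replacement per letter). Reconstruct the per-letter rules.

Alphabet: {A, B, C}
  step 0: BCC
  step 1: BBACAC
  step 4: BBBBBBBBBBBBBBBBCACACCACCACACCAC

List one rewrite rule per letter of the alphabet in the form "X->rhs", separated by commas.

  step 0 ⇒ step 1: BCC ⇒ BB·AC·AC
    B ↦ BB
    C ↦ AC
    A ↦ C  (constrained at step 1)

A->C, B->BB, C->AC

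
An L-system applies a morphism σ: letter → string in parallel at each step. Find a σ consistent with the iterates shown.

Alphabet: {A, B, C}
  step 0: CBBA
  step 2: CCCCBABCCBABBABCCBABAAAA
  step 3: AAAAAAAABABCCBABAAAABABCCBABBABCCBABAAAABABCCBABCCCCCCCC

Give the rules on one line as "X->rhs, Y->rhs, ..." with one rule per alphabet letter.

A->CC, B->BAB, C->AA

  step 2 ⇒ step 3: CCCCBABCCBABBABCCBABAAAA ⇒ AA·AA·AA·AA·BAB·CC·BAB·AA·AA·BAB·CC·BAB·BAB·CC·BAB·AA·AA·BAB·CC·BAB·CC·CC·CC·CC
    A ↦ CC
    B ↦ BAB
    C ↦ AA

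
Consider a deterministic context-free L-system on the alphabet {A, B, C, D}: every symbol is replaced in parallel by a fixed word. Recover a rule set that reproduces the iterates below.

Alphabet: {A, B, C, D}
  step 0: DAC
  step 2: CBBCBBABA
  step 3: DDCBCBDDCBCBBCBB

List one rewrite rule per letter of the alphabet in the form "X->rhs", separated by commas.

A->B, B->CB, C->DD, D->BA

  step 2 ⇒ step 3: CBBCBBABA ⇒ DD·CB·CB·DD·CB·CB·B·CB·B
    A ↦ B
    B ↦ CB
    C ↦ DD
    D ↦ BA  (constrained at step 0)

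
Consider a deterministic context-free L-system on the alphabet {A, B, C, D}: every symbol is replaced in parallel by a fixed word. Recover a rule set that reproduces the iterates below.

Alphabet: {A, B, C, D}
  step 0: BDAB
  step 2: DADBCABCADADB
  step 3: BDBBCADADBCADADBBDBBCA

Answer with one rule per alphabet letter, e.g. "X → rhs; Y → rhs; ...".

A->DB, B->CA, C->DA, D->B

  step 2 ⇒ step 3: DADBCABCADADB ⇒ B·DB·B·CA·DA·DB·CA·DA·DB·B·DB·B·CA
    A ↦ DB
    B ↦ CA
    C ↦ DA
    D ↦ B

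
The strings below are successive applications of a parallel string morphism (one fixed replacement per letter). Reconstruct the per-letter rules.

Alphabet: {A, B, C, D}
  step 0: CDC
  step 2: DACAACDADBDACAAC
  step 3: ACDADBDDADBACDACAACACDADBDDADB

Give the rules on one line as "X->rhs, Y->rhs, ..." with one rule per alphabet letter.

A->D, B->AAC, C->ADB, D->AC

  step 2 ⇒ step 3: DACAACDADBDACAAC ⇒ AC·D·ADB·D·D·ADB·AC·D·AC·AAC·AC·D·ADB·D·D·ADB
    A ↦ D
    B ↦ AAC
    C ↦ ADB
    D ↦ AC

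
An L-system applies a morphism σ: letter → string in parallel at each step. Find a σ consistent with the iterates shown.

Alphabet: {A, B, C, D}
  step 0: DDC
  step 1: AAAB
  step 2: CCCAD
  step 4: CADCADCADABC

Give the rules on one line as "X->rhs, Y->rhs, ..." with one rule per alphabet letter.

A->C, B->AD, C->AB, D->A

  step 1 ⇒ step 2: AAAB ⇒ C·C·C·AD
    A ↦ C
    B ↦ AD
  step 0 ⇒ step 1: DDC ⇒ A·A·AB
    C ↦ AB
  step 0 ⇒ step 1: DDC ⇒ A·A·AB
    D ↦ A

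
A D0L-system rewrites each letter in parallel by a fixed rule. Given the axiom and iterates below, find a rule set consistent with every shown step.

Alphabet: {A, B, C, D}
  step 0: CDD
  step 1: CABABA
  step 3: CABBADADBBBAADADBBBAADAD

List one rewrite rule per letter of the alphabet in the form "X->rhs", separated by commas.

A->BB, B->AD, C->CA, D->BA

  step 0 ⇒ step 1: CDD ⇒ CA·BA·BA
    C ↦ CA
    D ↦ BA
    A ↦ BB  (constrained at step 1)
    B ↦ AD  (constrained at step 1)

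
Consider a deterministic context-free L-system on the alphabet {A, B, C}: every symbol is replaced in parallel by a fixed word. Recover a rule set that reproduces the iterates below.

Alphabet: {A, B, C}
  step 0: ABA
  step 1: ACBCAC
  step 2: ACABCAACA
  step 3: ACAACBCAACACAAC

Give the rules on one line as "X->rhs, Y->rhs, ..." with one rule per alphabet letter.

  step 2 ⇒ step 3: ACABCAACA ⇒ AC·A·AC·BC·A·AC·AC·A·AC
    A ↦ AC
    B ↦ BC
    C ↦ A

A->AC, B->BC, C->A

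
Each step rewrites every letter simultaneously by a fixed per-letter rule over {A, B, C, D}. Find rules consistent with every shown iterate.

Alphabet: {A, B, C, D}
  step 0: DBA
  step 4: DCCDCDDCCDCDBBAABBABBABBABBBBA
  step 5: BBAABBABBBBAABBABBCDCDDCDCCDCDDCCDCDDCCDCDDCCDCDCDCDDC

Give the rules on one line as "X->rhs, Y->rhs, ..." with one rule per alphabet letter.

  step 4 ⇒ step 5: DCCDCDDCCDCDBBAABBABBABBABBBBA ⇒ BB·A·A·BB·A·BB·BB·A·A·BB·A·BB·CD·CD·DC·DC·CD·CD·DC·CD·CD·DC·CD·CD·DC·CD·CD·CD·CD·DC
    A ↦ DC
    B ↦ CD
    C ↦ A
    D ↦ BB

A->DC, B->CD, C->A, D->BB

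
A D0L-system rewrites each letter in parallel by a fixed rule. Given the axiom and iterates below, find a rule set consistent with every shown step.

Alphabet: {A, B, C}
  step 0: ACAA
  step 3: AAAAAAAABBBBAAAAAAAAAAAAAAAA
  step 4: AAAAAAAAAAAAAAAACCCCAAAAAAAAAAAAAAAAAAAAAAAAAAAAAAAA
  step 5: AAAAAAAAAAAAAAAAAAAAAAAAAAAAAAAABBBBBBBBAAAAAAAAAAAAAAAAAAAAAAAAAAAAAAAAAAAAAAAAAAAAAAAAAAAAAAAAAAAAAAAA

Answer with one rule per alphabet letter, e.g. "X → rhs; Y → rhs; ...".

A->AA, B->C, C->BB

  step 4 ⇒ step 5: AAAAAAAAAAAAAAAACCCCAAAAAAAAAAAAAAAAAAAAAAAAAAAAAAAA ⇒ AA·AA·AA·AA·AA·AA·AA·AA·AA·AA·AA·AA·AA·AA·AA·AA·BB·BB·BB·BB·AA·AA·AA·AA·AA·AA·AA·AA·AA·AA·AA·AA·AA·AA·AA·AA·AA·AA·AA·AA·AA·AA·AA·AA·AA·AA·AA·AA·AA·AA·AA·AA
    A ↦ AA
    C ↦ BB
  step 3 ⇒ step 4: AAAAAAAABBBBAAAAAAAAAAAAAAAA ⇒ AA·AA·AA·AA·AA·AA·AA·AA·C·C·C·C·AA·AA·AA·AA·AA·AA·AA·AA·AA·AA·AA·AA·AA·AA·AA·AA
    B ↦ C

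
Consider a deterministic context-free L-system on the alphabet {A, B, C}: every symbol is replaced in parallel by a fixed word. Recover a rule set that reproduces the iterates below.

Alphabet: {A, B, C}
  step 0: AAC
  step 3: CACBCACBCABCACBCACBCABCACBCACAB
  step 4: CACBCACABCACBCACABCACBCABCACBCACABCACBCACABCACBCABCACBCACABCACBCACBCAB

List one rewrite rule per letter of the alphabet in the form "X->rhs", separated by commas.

A->CB, B->CAB, C->CA

  step 3 ⇒ step 4: CACBCACBCABCACBCACBCABCACBCACAB ⇒ CA·CB·CA·CAB·CA·CB·CA·CAB·CA·CB·CAB·CA·CB·CA·CAB·CA·CB·CA·CAB·CA·CB·CAB·CA·CB·CA·CAB·CA·CB·CA·CB·CAB
    A ↦ CB
    B ↦ CAB
    C ↦ CA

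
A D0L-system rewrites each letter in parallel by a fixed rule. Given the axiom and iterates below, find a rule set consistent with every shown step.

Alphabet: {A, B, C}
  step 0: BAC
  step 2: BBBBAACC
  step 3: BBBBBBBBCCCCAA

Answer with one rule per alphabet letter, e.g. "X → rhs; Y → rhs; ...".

  step 2 ⇒ step 3: BBBBAACC ⇒ BB·BB·BB·BB·CC·CC·A·A
    A ↦ CC
    B ↦ BB
    C ↦ A

A->CC, B->BB, C->A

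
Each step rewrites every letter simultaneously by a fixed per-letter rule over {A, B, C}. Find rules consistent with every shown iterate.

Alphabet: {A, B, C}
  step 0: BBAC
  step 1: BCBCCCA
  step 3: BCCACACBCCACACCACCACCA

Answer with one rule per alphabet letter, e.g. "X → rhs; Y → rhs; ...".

  step 0 ⇒ step 1: BBAC ⇒ BC·BC·C·CA
    A ↦ C
    B ↦ BC
    C ↦ CA

A->C, B->BC, C->CA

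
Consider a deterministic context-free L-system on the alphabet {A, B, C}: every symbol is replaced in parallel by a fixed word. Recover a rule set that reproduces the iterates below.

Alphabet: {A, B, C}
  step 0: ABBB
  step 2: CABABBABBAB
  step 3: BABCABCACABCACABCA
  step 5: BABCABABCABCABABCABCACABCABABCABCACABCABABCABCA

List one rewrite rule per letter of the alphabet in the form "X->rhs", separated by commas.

A->B, B->CA, C->BA

  step 2 ⇒ step 3: CABABBABBAB ⇒ BA·B·CA·B·CA·CA·B·CA·CA·B·CA
    A ↦ B
    B ↦ CA
    C ↦ BA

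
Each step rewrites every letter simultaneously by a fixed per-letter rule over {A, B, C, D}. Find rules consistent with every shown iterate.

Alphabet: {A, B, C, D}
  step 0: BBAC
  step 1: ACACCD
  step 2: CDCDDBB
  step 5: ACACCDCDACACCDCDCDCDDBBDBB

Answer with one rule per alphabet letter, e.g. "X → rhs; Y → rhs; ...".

  step 1 ⇒ step 2: ACACCD ⇒ C·D·C·D·D·BB
    A ↦ C
    C ↦ D
    D ↦ BB
  step 0 ⇒ step 1: BBAC ⇒ AC·AC·C·D
    B ↦ AC

A->C, B->AC, C->D, D->BB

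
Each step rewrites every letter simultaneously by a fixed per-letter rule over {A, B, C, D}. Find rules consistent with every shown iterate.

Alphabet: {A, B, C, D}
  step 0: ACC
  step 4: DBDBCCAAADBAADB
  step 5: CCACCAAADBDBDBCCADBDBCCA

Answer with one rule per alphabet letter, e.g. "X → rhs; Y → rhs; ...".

  step 4 ⇒ step 5: DBDBCCAAADBAADB ⇒ CC·A·CC·A·A·A·DB·DB·DB·CC·A·DB·DB·CC·A
    A ↦ DB
    B ↦ A
    C ↦ A
    D ↦ CC

A->DB, B->A, C->A, D->CC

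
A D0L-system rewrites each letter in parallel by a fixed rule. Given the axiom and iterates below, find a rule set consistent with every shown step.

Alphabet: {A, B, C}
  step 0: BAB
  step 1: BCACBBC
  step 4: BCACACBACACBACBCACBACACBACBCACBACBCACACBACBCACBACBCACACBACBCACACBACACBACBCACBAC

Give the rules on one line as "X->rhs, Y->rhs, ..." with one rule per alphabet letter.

  step 0 ⇒ step 1: BAB ⇒ BC·ACB·BC
    A ↦ ACB
    B ↦ BC
    C ↦ AC  (constrained at step 1)

A->ACB, B->BC, C->AC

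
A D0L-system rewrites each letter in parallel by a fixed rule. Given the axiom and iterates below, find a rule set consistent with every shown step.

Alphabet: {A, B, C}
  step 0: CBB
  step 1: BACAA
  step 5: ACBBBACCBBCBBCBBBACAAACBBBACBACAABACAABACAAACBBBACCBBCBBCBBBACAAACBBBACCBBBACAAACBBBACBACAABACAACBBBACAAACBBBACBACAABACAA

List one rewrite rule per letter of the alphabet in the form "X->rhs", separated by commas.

  step 0 ⇒ step 1: CBB ⇒ BAC·A·A
    B ↦ A
    C ↦ BAC
    A ↦ CBB  (constrained at step 1)

A->CBB, B->A, C->BAC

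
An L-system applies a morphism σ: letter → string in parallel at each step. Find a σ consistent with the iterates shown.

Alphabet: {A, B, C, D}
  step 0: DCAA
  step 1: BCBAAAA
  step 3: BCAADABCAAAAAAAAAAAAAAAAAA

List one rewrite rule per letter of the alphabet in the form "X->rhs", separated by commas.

  step 0 ⇒ step 1: DCAA ⇒ BC·B·AA·AA
    A ↦ AA
    C ↦ B
    D ↦ BC
    B ↦ DA  (constrained at step 1)

A->AA, B->DA, C->B, D->BC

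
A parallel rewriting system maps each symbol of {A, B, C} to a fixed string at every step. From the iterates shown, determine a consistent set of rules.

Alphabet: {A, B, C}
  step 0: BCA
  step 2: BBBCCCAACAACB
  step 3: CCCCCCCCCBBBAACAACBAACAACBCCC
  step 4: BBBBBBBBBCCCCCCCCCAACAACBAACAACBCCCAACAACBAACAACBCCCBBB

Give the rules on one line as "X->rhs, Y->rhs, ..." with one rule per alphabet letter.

A->AAC, B->CCC, C->B

  step 3 ⇒ step 4: CCCCCCCCCBBBAACAACBAACAACBCCC ⇒ B·B·B·B·B·B·B·B·B·CCC·CCC·CCC·AAC·AAC·B·AAC·AAC·B·CCC·AAC·AAC·B·AAC·AAC·B·CCC·B·B·B
    A ↦ AAC
    B ↦ CCC
    C ↦ B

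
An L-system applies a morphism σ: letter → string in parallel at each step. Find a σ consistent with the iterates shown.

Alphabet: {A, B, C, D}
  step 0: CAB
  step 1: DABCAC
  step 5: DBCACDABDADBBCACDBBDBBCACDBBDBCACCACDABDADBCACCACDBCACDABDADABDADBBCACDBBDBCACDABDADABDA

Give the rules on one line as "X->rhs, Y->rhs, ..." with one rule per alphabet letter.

  step 0 ⇒ step 1: CAB ⇒ DA·B·CAC
    A ↦ B
    B ↦ CAC
    C ↦ DA
    D ↦ DB  (constrained at step 1)

A->B, B->CAC, C->DA, D->DB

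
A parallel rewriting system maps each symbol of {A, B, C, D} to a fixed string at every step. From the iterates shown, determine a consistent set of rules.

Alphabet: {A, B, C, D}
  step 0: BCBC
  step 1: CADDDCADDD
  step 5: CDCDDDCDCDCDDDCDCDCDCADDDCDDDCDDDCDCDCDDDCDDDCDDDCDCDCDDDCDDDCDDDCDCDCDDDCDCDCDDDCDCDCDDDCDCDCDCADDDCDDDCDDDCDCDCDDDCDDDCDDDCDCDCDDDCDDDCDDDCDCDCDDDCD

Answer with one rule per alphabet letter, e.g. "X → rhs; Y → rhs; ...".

  step 0 ⇒ step 1: BCBC ⇒ CAD·DD·CAD·DD
    B ↦ CAD
    C ↦ DD
    A ↦ B  (constrained at step 1)
    D ↦ CD  (constrained at step 1)

A->B, B->CAD, C->DD, D->CD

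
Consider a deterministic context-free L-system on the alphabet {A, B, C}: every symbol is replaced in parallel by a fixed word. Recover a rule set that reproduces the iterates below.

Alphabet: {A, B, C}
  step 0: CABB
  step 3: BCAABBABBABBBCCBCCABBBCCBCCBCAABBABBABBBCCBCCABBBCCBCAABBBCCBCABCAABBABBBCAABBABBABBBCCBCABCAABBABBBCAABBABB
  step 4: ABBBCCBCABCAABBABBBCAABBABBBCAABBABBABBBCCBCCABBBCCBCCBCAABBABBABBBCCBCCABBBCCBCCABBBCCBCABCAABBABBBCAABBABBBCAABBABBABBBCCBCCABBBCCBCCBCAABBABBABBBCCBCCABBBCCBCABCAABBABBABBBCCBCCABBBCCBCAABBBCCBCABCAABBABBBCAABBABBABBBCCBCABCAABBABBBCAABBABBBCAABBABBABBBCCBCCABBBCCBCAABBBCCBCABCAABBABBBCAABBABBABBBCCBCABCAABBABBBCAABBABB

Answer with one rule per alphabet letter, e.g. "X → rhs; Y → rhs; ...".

  step 3 ⇒ step 4: BCAABBABBABBBCCBCCABBBCCBCCBCAABBABBABBBCCBCCABBBCCBCAABBBCCBCABCAABBABBBCAABBABBABBBCCBCABCAABBABBBCAABBABB ⇒ ABB·BCC·BCA·BCA·ABB·ABB·BCA·ABB·ABB·BCA·ABB·ABB·ABB·BCC·BCC·ABB·BCC·BCC·BCA·ABB·ABB·ABB·BCC·BCC·ABB·BCC·BCC·ABB·BCC·BCA·BCA·ABB·ABB·BCA·ABB·ABB·BCA·ABB·ABB·ABB·BCC·BCC·ABB·BCC·BCC·BCA·ABB·ABB·ABB·BCC·BCC·ABB·BCC·BCA·BCA·ABB·ABB·ABB·BCC·BCC·ABB·BCC·BCA·ABB·BCC·BCA·BCA·ABB·ABB·BCA·ABB·ABB·ABB·BCC·BCA·BCA·ABB·ABB·BCA·ABB·ABB·BCA·ABB·ABB·ABB·BCC·BCC·ABB·BCC·BCA·ABB·BCC·BCA·BCA·ABB·ABB·BCA·ABB·ABB·ABB·BCC·BCA·BCA·ABB·ABB·BCA·ABB·ABB
    A ↦ BCA
    B ↦ ABB
    C ↦ BCC

A->BCA, B->ABB, C->BCC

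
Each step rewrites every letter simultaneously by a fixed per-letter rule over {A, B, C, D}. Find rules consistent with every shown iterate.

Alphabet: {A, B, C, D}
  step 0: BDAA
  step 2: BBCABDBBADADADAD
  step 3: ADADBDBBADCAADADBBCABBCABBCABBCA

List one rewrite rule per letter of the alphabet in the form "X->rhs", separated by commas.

A->BB, B->AD, C->BD, D->CA

  step 2 ⇒ step 3: BBCABDBBADADADAD ⇒ AD·AD·BD·BB·AD·CA·AD·AD·BB·CA·BB·CA·BB·CA·BB·CA
    A ↦ BB
    B ↦ AD
    C ↦ BD
    D ↦ CA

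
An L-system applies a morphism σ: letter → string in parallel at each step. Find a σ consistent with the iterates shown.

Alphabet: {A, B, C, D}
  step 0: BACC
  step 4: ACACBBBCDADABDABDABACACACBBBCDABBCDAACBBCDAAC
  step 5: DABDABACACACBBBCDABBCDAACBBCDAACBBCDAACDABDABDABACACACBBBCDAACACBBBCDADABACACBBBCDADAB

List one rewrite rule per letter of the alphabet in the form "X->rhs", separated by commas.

  step 4 ⇒ step 5: ACACBBBCDADABDABDABACACACBBBCDABBCDAACBBCDAAC ⇒ DA·B·DA·B·AC·AC·AC·B·BBC·DA·BBC·DA·AC·BBC·DA·AC·BBC·DA·AC·DA·B·DA·B·DA·B·AC·AC·AC·B·BBC·DA·AC·AC·B·BBC·DA·DA·B·AC·AC·B·BBC·DA·DA·B
    A ↦ DA
    B ↦ AC
    C ↦ B
    D ↦ BBC

A->DA, B->AC, C->B, D->BBC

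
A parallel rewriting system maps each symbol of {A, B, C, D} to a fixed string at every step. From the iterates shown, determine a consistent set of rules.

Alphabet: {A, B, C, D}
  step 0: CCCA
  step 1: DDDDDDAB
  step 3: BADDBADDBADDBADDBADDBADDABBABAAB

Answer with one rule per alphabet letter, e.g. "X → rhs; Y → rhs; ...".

  step 0 ⇒ step 1: CCCA ⇒ DD·DD·DD·AB
    A ↦ AB
    C ↦ DD
    B ↦ BA  (constrained at step 1)
    D ↦ BC  (constrained at step 1)

A->AB, B->BA, C->DD, D->BC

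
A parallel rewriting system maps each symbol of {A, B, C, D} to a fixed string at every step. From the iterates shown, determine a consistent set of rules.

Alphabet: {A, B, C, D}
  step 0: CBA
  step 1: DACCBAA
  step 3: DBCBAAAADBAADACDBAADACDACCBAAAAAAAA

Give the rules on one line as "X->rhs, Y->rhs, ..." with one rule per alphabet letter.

A->AA, B->CB, C->DAC, D->DB

  step 0 ⇒ step 1: CBA ⇒ DAC·CB·AA
    A ↦ AA
    B ↦ CB
    C ↦ DAC
    D ↦ DB  (constrained at step 1)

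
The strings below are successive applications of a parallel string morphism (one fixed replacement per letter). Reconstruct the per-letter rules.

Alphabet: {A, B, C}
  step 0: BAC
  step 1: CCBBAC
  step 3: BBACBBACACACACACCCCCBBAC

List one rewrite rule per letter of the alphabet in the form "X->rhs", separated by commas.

  step 0 ⇒ step 1: BAC ⇒ CC·BB·AC
    A ↦ BB
    B ↦ CC
    C ↦ AC

A->BB, B->CC, C->AC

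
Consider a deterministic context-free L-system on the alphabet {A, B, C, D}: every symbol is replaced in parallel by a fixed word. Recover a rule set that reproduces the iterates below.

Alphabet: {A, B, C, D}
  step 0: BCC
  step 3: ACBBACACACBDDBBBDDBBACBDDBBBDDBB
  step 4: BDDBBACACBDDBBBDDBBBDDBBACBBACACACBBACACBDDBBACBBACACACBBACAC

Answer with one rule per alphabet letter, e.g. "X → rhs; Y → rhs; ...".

A->BD, B->AC, C->DBB, D->B

  step 3 ⇒ step 4: ACBBACACACBDDBBBDDBBACBDDBBBDDBB ⇒ BD·DBB·AC·AC·BD·DBB·BD·DBB·BD·DBB·AC·B·B·AC·AC·AC·B·B·AC·AC·BD·DBB·AC·B·B·AC·AC·AC·B·B·AC·AC
    A ↦ BD
    B ↦ AC
    C ↦ DBB
    D ↦ B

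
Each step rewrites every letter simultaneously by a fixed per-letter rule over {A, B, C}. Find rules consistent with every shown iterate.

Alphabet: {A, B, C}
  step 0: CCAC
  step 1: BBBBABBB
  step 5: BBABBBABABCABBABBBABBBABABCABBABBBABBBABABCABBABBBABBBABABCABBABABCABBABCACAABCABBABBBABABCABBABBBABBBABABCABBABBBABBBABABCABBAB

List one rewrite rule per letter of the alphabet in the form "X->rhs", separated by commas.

  step 0 ⇒ step 1: CCAC ⇒ BB·BB·AB·BB
    A ↦ AB
    C ↦ BB
    B ↦ CA  (constrained at step 1)

A->AB, B->CA, C->BB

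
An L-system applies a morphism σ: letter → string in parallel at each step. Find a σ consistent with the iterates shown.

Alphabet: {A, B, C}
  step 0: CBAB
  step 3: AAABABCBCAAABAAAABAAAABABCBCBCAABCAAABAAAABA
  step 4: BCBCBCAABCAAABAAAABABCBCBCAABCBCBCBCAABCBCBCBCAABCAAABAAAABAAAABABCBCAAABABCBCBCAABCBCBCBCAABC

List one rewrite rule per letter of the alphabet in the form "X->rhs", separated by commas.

A->BC, B->AA, C->ABA

  step 3 ⇒ step 4: AAABABCBCAAABAAAABAAAABABCBCBCAABCAAABAAAABA ⇒ BC·BC·BC·AA·BC·AA·ABA·AA·ABA·BC·BC·BC·AA·BC·BC·BC·BC·AA·BC·BC·BC·BC·AA·BC·AA·ABA·AA·ABA·AA·ABA·BC·BC·AA·ABA·BC·BC·BC·AA·BC·BC·BC·BC·AA·BC
    A ↦ BC
    B ↦ AA
    C ↦ ABA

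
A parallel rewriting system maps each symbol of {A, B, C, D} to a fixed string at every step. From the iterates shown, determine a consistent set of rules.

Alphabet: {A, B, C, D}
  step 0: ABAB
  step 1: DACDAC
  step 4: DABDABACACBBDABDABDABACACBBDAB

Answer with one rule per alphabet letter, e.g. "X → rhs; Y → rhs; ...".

A->D, B->AC, C->AB, D->BB

  step 0 ⇒ step 1: ABAB ⇒ D·AC·D·AC
    A ↦ D
    B ↦ AC
    C ↦ AB  (constrained at step 1)
    D ↦ BB  (constrained at step 1)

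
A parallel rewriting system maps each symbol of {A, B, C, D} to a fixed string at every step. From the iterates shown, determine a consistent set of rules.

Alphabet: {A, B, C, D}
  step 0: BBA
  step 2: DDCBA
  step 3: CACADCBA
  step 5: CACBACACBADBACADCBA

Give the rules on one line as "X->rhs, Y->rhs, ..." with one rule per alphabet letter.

  step 2 ⇒ step 3: DDCBA ⇒ CA·CA·D·C·BA
    A ↦ BA
    B ↦ C
    C ↦ D
    D ↦ CA

A->BA, B->C, C->D, D->CA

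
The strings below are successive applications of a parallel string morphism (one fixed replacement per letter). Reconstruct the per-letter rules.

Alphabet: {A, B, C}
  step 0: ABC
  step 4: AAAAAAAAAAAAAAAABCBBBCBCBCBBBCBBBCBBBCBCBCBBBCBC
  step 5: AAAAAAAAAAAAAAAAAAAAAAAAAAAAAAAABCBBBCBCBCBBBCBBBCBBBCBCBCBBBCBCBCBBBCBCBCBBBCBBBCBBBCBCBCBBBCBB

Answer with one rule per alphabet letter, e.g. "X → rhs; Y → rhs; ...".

A->AA, B->BC, C->BB

  step 4 ⇒ step 5: AAAAAAAAAAAAAAAABCBBBCBCBCBBBCBBBCBBBCBCBCBBBCBC ⇒ AA·AA·AA·AA·AA·AA·AA·AA·AA·AA·AA·AA·AA·AA·AA·AA·BC·BB·BC·BC·BC·BB·BC·BB·BC·BB·BC·BC·BC·BB·BC·BC·BC·BB·BC·BC·BC·BB·BC·BB·BC·BB·BC·BC·BC·BB·BC·BB
    A ↦ AA
    B ↦ BC
    C ↦ BB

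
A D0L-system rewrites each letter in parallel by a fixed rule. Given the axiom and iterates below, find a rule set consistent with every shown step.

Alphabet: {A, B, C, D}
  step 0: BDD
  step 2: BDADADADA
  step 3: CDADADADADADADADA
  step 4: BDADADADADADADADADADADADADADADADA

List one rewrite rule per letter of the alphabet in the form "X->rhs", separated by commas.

A->DA, B->C, C->B, D->DA

  step 3 ⇒ step 4: CDADADADADADADADA ⇒ B·DA·DA·DA·DA·DA·DA·DA·DA·DA·DA·DA·DA·DA·DA·DA·DA
    A ↦ DA
    C ↦ B
    D ↦ DA
  step 2 ⇒ step 3: BDADADADA ⇒ C·DA·DA·DA·DA·DA·DA·DA·DA
    B ↦ C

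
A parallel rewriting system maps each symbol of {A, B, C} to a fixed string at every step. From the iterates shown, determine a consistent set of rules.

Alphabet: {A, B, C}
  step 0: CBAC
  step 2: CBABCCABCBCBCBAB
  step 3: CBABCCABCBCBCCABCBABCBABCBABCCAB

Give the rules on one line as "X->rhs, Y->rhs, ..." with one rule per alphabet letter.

  step 2 ⇒ step 3: CBABCCABCBCBCBAB ⇒ CB·AB·CC·AB·CB·CB·CC·AB·CB·AB·CB·AB·CB·AB·CC·AB
    A ↦ CC
    B ↦ AB
    C ↦ CB

A->CC, B->AB, C->CB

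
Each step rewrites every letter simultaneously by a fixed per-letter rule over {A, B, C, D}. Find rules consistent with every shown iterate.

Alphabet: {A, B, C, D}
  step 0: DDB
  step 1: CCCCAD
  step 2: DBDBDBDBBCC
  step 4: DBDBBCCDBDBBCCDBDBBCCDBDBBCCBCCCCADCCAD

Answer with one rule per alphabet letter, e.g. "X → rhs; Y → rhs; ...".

A->B, B->AD, C->DB, D->CC

  step 1 ⇒ step 2: CCCCAD ⇒ DB·DB·DB·DB·B·CC
    A ↦ B
    C ↦ DB
    D ↦ CC
  step 0 ⇒ step 1: DDB ⇒ CC·CC·AD
    B ↦ AD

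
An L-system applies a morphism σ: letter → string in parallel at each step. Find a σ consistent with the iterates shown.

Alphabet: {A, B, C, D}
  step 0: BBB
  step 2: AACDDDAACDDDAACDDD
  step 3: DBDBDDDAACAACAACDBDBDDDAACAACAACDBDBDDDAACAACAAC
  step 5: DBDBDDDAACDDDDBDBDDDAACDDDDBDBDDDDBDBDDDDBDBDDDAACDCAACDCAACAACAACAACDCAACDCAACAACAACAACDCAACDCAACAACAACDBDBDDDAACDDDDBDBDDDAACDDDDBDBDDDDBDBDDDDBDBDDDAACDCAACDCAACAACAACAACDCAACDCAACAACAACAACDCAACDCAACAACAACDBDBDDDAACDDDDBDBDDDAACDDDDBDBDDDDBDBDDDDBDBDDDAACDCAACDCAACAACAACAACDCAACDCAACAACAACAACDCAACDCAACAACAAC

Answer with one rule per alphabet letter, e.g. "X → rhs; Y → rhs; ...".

  step 2 ⇒ step 3: AACDDDAACDDDAACDDD ⇒ DB·DB·DDD·AAC·AAC·AAC·DB·DB·DDD·AAC·AAC·AAC·DB·DB·DDD·AAC·AAC·AAC
    A ↦ DB
    C ↦ DDD
    D ↦ AAC
    B ↦ DC  (constrained at step 0)

A->DB, B->DC, C->DDD, D->AAC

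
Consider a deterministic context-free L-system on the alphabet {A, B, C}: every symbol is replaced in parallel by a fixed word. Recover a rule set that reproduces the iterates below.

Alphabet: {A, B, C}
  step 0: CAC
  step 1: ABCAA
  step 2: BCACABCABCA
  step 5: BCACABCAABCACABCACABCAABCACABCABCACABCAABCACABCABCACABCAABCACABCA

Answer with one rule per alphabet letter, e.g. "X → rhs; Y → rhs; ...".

  step 1 ⇒ step 2: ABCAA ⇒ BCA·C·A·BCA·BCA
    A ↦ BCA
    B ↦ C
    C ↦ A

A->BCA, B->C, C->A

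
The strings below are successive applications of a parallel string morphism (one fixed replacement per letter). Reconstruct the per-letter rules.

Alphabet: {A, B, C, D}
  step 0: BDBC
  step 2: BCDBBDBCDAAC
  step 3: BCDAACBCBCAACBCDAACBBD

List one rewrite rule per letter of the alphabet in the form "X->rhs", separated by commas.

A->B, B->BC, C->D, D->AAC

  step 2 ⇒ step 3: BCDBBDBCDAAC ⇒ BC·D·AAC·BC·BC·AAC·BC·D·AAC·B·B·D
    A ↦ B
    B ↦ BC
    C ↦ D
    D ↦ AAC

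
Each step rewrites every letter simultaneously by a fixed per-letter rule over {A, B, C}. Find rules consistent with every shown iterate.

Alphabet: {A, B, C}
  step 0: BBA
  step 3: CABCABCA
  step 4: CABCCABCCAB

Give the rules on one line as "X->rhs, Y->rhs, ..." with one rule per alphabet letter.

  step 3 ⇒ step 4: CABCABCA ⇒ CA·B·C·CA·B·C·CA·B
    A ↦ B
    B ↦ C
    C ↦ CA

A->B, B->C, C->CA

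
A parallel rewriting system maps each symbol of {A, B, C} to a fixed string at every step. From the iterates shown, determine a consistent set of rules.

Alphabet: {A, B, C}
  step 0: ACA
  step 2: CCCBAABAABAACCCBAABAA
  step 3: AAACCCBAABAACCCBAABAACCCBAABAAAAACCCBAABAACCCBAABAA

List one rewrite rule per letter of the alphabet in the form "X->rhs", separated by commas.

  step 2 ⇒ step 3: CCCBAABAABAACCCBAABAA ⇒ A·A·A·CCC·BAA·BAA·CCC·BAA·BAA·CCC·BAA·BAA·A·A·A·CCC·BAA·BAA·CCC·BAA·BAA
    A ↦ BAA
    B ↦ CCC
    C ↦ A

A->BAA, B->CCC, C->A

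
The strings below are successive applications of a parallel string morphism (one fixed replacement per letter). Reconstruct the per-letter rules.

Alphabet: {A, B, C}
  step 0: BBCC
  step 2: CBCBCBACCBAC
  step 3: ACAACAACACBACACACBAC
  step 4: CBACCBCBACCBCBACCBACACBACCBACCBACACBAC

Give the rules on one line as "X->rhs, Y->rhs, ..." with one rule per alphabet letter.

A->CB, B->A, C->AC

  step 3 ⇒ step 4: ACAACAACACBACACACBAC ⇒ CB·AC·CB·CB·AC·CB·CB·AC·CB·AC·A·CB·AC·CB·AC·CB·AC·A·CB·AC
    A ↦ CB
    B ↦ A
    C ↦ AC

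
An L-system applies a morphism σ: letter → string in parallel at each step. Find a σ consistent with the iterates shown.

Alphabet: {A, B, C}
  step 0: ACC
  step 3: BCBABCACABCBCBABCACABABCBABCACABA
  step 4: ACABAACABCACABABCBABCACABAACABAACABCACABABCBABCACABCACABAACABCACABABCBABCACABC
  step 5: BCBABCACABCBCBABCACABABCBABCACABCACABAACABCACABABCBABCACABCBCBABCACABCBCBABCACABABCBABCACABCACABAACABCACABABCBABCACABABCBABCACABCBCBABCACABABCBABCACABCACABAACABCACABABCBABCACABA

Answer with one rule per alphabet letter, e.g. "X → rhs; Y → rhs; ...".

  step 4 ⇒ step 5: ACABAACABCACABABCBABCACABAACABAACABCACABABCBABCACABCACABAACABCACABABCBABCACABC ⇒ BC·BA·BC·ACA·BC·BC·BA·BC·ACA·BA·BC·BA·BC·ACA·BC·ACA·BA·ACA·BC·ACA·BA·BC·BA·BC·ACA·BC·BC·BA·BC·ACA·BC·BC·BA·BC·ACA·BA·BC·BA·BC·ACA·BC·ACA·BA·ACA·BC·ACA·BA·BC·BA·BC·ACA·BA·BC·BA·BC·ACA·BC·BC·BA·BC·ACA·BA·BC·BA·BC·ACA·BC·ACA·BA·ACA·BC·ACA·BA·BC·BA·BC·ACA·BA
    A ↦ BC
    B ↦ ACA
    C ↦ BA

A->BC, B->ACA, C->BA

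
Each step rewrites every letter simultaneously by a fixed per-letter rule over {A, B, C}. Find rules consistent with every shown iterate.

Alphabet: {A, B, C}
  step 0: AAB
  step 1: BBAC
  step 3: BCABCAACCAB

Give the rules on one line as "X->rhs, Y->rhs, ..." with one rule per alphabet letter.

A->B, B->AC, C->CA

  step 0 ⇒ step 1: AAB ⇒ B·B·AC
    A ↦ B
    B ↦ AC
    C ↦ CA  (constrained at step 1)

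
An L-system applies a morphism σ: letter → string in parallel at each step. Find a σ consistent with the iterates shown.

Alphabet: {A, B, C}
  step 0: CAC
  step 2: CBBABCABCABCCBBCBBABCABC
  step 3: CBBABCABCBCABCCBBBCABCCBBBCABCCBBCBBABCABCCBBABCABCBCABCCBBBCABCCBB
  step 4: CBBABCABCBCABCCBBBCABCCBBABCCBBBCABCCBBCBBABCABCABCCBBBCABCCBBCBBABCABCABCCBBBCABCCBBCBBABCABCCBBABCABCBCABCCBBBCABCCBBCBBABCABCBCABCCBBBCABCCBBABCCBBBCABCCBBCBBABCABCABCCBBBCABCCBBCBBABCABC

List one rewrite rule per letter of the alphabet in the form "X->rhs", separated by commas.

A->BC, B->ABC, C->CBB

  step 3 ⇒ step 4: CBBABCABCBCABCCBBBCABCCBBBCABCCBBCBBABCABCCBBABCABCBCABCCBBBCABCCBB ⇒ CBB·ABC·ABC·BC·ABC·CBB·BC·ABC·CBB·ABC·CBB·BC·ABC·CBB·CBB·ABC·ABC·ABC·CBB·BC·ABC·CBB·CBB·ABC·ABC·ABC·CBB·BC·ABC·CBB·CBB·ABC·ABC·CBB·ABC·ABC·BC·ABC·CBB·BC·ABC·CBB·CBB·ABC·ABC·BC·ABC·CBB·BC·ABC·CBB·ABC·CBB·BC·ABC·CBB·CBB·ABC·ABC·ABC·CBB·BC·ABC·CBB·CBB·ABC·ABC
    A ↦ BC
    B ↦ ABC
    C ↦ CBB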